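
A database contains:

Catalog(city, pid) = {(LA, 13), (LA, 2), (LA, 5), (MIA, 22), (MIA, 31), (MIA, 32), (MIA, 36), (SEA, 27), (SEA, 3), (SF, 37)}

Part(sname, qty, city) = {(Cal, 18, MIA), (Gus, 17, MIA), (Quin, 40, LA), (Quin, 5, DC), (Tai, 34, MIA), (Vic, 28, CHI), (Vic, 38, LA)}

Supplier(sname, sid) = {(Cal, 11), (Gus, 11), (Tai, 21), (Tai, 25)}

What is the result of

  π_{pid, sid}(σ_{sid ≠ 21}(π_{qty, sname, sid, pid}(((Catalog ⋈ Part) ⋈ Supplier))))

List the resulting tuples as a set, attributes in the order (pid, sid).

Natural join on city: {(LA, 13, Quin, 40), (LA, 13, Vic, 38), (LA, 2, Quin, 40), (LA, 2, Vic, 38), (LA, 5, Quin, 40), (LA, 5, Vic, 38), (MIA, 22, Cal, 18), (MIA, 22, Gus, 17), (MIA, 22, Tai, 34), (MIA, 31, Cal, 18), (MIA, 31, Gus, 17), (MIA, 31, Tai, 34), (MIA, 32, Cal, 18), (MIA, 32, Gus, 17), (MIA, 32, Tai, 34), (MIA, 36, Cal, 18), (MIA, 36, Gus, 17), (MIA, 36, Tai, 34)}
Natural join on sname: {(MIA, 22, Cal, 18, 11), (MIA, 22, Gus, 17, 11), (MIA, 22, Tai, 34, 21), (MIA, 22, Tai, 34, 25), (MIA, 31, Cal, 18, 11), (MIA, 31, Gus, 17, 11), (MIA, 31, Tai, 34, 21), (MIA, 31, Tai, 34, 25), (MIA, 32, Cal, 18, 11), (MIA, 32, Gus, 17, 11), (MIA, 32, Tai, 34, 21), (MIA, 32, Tai, 34, 25), (MIA, 36, Cal, 18, 11), (MIA, 36, Gus, 17, 11), (MIA, 36, Tai, 34, 21), (MIA, 36, Tai, 34, 25)}
π[qty, sname, sid, pid]: project onto (qty, sname, sid, pid) → {(17, Gus, 11, 22), (17, Gus, 11, 31), (17, Gus, 11, 32), (17, Gus, 11, 36), (18, Cal, 11, 22), (18, Cal, 11, 31), (18, Cal, 11, 32), (18, Cal, 11, 36), (34, Tai, 21, 22), (34, Tai, 21, 31), (34, Tai, 21, 32), (34, Tai, 21, 36), (34, Tai, 25, 22), (34, Tai, 25, 31), (34, Tai, 25, 32), (34, Tai, 25, 36)}
Apply σ_{sid ≠ 21}; surviving tuples: {(17, Gus, 11, 22), (17, Gus, 11, 31), (17, Gus, 11, 32), (17, Gus, 11, 36), (18, Cal, 11, 22), (18, Cal, 11, 31), (18, Cal, 11, 32), (18, Cal, 11, 36), (34, Tai, 25, 22), (34, Tai, 25, 31), (34, Tai, 25, 32), (34, Tai, 25, 36)}
π[pid, sid]: project onto (pid, sid) (4 duplicate(s) eliminated) → {(22, 11), (22, 25), (31, 11), (31, 25), (32, 11), (32, 25), (36, 11), (36, 25)}

{(22, 11), (22, 25), (31, 11), (31, 25), (32, 11), (32, 25), (36, 11), (36, 25)}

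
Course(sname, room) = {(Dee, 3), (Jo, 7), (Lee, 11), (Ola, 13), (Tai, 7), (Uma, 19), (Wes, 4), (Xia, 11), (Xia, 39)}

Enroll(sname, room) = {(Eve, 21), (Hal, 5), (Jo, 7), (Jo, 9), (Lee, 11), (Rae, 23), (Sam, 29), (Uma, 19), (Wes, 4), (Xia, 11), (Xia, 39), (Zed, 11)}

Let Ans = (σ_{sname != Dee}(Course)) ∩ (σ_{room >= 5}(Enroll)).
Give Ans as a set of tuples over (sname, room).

{(Jo, 7), (Lee, 11), (Uma, 19), (Xia, 11), (Xia, 39)}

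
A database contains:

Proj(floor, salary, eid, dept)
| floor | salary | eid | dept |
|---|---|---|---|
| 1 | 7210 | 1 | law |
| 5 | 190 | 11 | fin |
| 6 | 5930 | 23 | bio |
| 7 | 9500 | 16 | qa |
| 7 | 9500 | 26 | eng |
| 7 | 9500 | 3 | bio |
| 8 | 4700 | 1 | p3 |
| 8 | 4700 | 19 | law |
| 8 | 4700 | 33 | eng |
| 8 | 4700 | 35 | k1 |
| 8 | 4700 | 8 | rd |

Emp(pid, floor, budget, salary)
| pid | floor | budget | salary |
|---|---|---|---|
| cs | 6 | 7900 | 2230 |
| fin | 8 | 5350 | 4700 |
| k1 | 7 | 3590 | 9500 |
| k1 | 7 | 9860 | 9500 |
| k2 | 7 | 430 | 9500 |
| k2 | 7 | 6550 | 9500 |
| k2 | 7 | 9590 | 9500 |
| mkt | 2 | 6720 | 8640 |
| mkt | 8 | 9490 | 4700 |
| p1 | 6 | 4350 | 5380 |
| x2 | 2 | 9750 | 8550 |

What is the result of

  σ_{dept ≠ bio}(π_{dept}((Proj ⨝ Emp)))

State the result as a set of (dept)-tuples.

Joining Proj and Emp on floor, salary yields {(7, 9500, 16, qa, k1, 3590), (7, 9500, 16, qa, k1, 9860), (7, 9500, 16, qa, k2, 430), (7, 9500, 16, qa, k2, 6550), (7, 9500, 16, qa, k2, 9590), (7, 9500, 26, eng, k1, 3590), (7, 9500, 26, eng, k1, 9860), (7, 9500, 26, eng, k2, 430), (7, 9500, 26, eng, k2, 6550), (7, 9500, 26, eng, k2, 9590), (7, 9500, 3, bio, k1, 3590), (7, 9500, 3, bio, k1, 9860), (7, 9500, 3, bio, k2, 430), (7, 9500, 3, bio, k2, 6550), (7, 9500, 3, bio, k2, 9590), (8, 4700, 1, p3, fin, 5350), (8, 4700, 1, p3, mkt, 9490), (8, 4700, 19, law, fin, 5350), (8, 4700, 19, law, mkt, 9490), (8, 4700, 33, eng, fin, 5350), (8, 4700, 33, eng, mkt, 9490), (8, 4700, 35, k1, fin, 5350), (8, 4700, 35, k1, mkt, 9490), (8, 4700, 8, rd, fin, 5350), (8, 4700, 8, rd, mkt, 9490)}.
π[dept]: project onto (dept) (18 duplicate(s) eliminated) → {bio, eng, k1, law, p3, qa, rd}
Apply σ_{dept ≠ bio}; surviving tuples: {eng, k1, law, p3, qa, rd}

{eng, k1, law, p3, qa, rd}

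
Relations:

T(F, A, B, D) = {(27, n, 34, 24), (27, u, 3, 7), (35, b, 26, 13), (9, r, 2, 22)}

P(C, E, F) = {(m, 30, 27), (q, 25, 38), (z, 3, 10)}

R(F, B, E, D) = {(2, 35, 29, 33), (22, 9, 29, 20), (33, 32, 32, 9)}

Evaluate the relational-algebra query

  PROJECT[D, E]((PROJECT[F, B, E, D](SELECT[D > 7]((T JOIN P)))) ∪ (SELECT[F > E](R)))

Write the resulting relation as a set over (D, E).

{(24, 30), (9, 32)}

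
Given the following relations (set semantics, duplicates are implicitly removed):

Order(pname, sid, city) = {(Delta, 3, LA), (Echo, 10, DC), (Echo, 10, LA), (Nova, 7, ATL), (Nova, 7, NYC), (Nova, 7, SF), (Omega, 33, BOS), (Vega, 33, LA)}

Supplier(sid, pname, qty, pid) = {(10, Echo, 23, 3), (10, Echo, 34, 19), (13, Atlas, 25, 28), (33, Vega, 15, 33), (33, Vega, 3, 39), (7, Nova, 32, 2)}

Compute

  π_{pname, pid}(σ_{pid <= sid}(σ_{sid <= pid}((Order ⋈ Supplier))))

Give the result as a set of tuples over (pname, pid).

{(Vega, 33)}

Order ⋈ Supplier (natural join on pname, sid): {(Echo, 10, DC, 23, 3), (Echo, 10, DC, 34, 19), (Echo, 10, LA, 23, 3), (Echo, 10, LA, 34, 19), (Nova, 7, ATL, 32, 2), (Nova, 7, NYC, 32, 2), (Nova, 7, SF, 32, 2), (Vega, 33, LA, 15, 33), (Vega, 33, LA, 3, 39)}
Filtering on sid <= pid leaves {(Echo, 10, DC, 34, 19), (Echo, 10, LA, 34, 19), (Vega, 33, LA, 15, 33), (Vega, 33, LA, 3, 39)}.
Filtering on pid <= sid leaves {(Vega, 33, LA, 15, 33)}.
π[pname, pid]: project onto (pname, pid) → {(Vega, 33)}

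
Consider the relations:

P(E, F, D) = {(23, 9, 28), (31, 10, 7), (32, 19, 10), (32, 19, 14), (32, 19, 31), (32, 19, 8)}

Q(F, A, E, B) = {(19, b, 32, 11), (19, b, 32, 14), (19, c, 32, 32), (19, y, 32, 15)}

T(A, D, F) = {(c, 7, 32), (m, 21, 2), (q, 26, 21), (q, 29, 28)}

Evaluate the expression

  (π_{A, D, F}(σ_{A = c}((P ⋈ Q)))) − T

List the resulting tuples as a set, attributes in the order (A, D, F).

Natural join on E, F: {(32, 19, 10, b, 11), (32, 19, 10, b, 14), (32, 19, 10, c, 32), (32, 19, 10, y, 15), (32, 19, 14, b, 11), (32, 19, 14, b, 14), (32, 19, 14, c, 32), (32, 19, 14, y, 15), (32, 19, 31, b, 11), (32, 19, 31, b, 14), (32, 19, 31, c, 32), (32, 19, 31, y, 15), (32, 19, 8, b, 11), (32, 19, 8, b, 14), (32, 19, 8, c, 32), (32, 19, 8, y, 15)}
σ[A = c]: keep tuples satisfying A = c → {(32, 19, 10, c, 32), (32, 19, 14, c, 32), (32, 19, 31, c, 32), (32, 19, 8, c, 32)}
π_{A, D, F} gives {(c, 10, 19), (c, 14, 19), (c, 31, 19), (c, 8, 19)}.
Difference: {(c, 10, 19), (c, 14, 19), (c, 31, 19), (c, 8, 19)} with {(c, 7, 32), (m, 21, 2), (q, 26, 21), (q, 29, 28)} → {(c, 10, 19), (c, 14, 19), (c, 31, 19), (c, 8, 19)}

{(c, 10, 19), (c, 14, 19), (c, 31, 19), (c, 8, 19)}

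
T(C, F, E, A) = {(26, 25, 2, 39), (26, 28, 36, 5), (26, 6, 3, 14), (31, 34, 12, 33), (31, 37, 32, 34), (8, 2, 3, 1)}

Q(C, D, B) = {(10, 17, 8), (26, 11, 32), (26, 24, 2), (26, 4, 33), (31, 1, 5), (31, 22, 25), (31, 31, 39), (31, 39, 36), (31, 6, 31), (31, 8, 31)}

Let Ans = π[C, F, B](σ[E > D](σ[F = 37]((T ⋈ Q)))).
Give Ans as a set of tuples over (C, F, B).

T ⋈ Q (natural join on C): {(26, 25, 2, 39, 11, 32), (26, 25, 2, 39, 24, 2), (26, 25, 2, 39, 4, 33), (26, 28, 36, 5, 11, 32), (26, 28, 36, 5, 24, 2), (26, 28, 36, 5, 4, 33), (26, 6, 3, 14, 11, 32), (26, 6, 3, 14, 24, 2), (26, 6, 3, 14, 4, 33), (31, 34, 12, 33, 1, 5), (31, 34, 12, 33, 22, 25), (31, 34, 12, 33, 31, 39), (31, 34, 12, 33, 39, 36), (31, 34, 12, 33, 6, 31), (31, 34, 12, 33, 8, 31), (31, 37, 32, 34, 1, 5), (31, 37, 32, 34, 22, 25), (31, 37, 32, 34, 31, 39), (31, 37, 32, 34, 39, 36), (31, 37, 32, 34, 6, 31), (31, 37, 32, 34, 8, 31)}
Filtering on F = 37 leaves {(31, 37, 32, 34, 1, 5), (31, 37, 32, 34, 22, 25), (31, 37, 32, 34, 31, 39), (31, 37, 32, 34, 39, 36), (31, 37, 32, 34, 6, 31), (31, 37, 32, 34, 8, 31)}.
Filtering on E > D leaves {(31, 37, 32, 34, 1, 5), (31, 37, 32, 34, 22, 25), (31, 37, 32, 34, 31, 39), (31, 37, 32, 34, 6, 31), (31, 37, 32, 34, 8, 31)}.
Projecting to C, F, B (1 duplicate(s) eliminated): {(31, 37, 25), (31, 37, 31), (31, 37, 39), (31, 37, 5)}

{(31, 37, 25), (31, 37, 31), (31, 37, 39), (31, 37, 5)}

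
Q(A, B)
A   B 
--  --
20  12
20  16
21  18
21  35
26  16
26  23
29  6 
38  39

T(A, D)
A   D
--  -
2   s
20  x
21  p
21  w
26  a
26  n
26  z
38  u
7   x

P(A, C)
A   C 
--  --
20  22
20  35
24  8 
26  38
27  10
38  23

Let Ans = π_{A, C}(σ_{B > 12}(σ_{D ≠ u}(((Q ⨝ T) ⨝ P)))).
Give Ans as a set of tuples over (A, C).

{(20, 22), (20, 35), (26, 38)}

Q ⋈ T (natural join on A): {(20, 12, x), (20, 16, x), (21, 18, p), (21, 18, w), (21, 35, p), (21, 35, w), (26, 16, a), (26, 16, n), (26, 16, z), (26, 23, a), (26, 23, n), (26, 23, z), (38, 39, u)}
(Q ⨝ T) ⋈ P (natural join on A): {(20, 12, x, 22), (20, 12, x, 35), (20, 16, x, 22), (20, 16, x, 35), (26, 16, a, 38), (26, 16, n, 38), (26, 16, z, 38), (26, 23, a, 38), (26, 23, n, 38), (26, 23, z, 38), (38, 39, u, 23)}
Filtering on D ≠ u leaves {(20, 12, x, 22), (20, 12, x, 35), (20, 16, x, 22), (20, 16, x, 35), (26, 16, a, 38), (26, 16, n, 38), (26, 16, z, 38), (26, 23, a, 38), (26, 23, n, 38), (26, 23, z, 38)}.
Filtering on B > 12 leaves {(20, 16, x, 22), (20, 16, x, 35), (26, 16, a, 38), (26, 16, n, 38), (26, 16, z, 38), (26, 23, a, 38), (26, 23, n, 38), (26, 23, z, 38)}.
Projecting to A, C (5 duplicate(s) eliminated): {(20, 22), (20, 35), (26, 38)}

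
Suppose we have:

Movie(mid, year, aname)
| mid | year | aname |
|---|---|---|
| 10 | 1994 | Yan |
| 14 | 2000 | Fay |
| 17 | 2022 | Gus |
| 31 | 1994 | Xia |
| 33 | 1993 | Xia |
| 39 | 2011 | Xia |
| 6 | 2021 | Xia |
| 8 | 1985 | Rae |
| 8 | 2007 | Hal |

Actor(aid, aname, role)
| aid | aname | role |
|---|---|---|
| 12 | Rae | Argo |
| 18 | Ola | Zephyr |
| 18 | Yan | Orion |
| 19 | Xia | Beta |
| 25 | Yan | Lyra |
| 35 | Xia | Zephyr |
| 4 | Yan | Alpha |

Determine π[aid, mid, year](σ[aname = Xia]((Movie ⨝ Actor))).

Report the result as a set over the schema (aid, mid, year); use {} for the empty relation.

{(19, 31, 1994), (19, 33, 1993), (19, 39, 2011), (19, 6, 2021), (35, 31, 1994), (35, 33, 1993), (35, 39, 2011), (35, 6, 2021)}

Movie ⋈ Actor (natural join on aname): {(10, 1994, Yan, 18, Orion), (10, 1994, Yan, 25, Lyra), (10, 1994, Yan, 4, Alpha), (31, 1994, Xia, 19, Beta), (31, 1994, Xia, 35, Zephyr), (33, 1993, Xia, 19, Beta), (33, 1993, Xia, 35, Zephyr), (39, 2011, Xia, 19, Beta), (39, 2011, Xia, 35, Zephyr), (6, 2021, Xia, 19, Beta), (6, 2021, Xia, 35, Zephyr), (8, 1985, Rae, 12, Argo)}
Selection aname = Xia: {(31, 1994, Xia, 19, Beta), (31, 1994, Xia, 35, Zephyr), (33, 1993, Xia, 19, Beta), (33, 1993, Xia, 35, Zephyr), (39, 2011, Xia, 19, Beta), (39, 2011, Xia, 35, Zephyr), (6, 2021, Xia, 19, Beta), (6, 2021, Xia, 35, Zephyr)}
π_{aid, mid, year} gives {(19, 31, 1994), (19, 33, 1993), (19, 39, 2011), (19, 6, 2021), (35, 31, 1994), (35, 33, 1993), (35, 39, 2011), (35, 6, 2021)}.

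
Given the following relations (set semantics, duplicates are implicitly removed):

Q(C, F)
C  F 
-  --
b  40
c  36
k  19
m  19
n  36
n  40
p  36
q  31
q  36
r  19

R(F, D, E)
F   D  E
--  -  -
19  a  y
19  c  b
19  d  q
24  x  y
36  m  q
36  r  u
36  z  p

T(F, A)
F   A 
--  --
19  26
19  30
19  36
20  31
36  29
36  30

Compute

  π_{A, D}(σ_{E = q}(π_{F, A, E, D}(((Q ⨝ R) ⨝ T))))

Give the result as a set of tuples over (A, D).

{(26, d), (29, m), (30, d), (30, m), (36, d)}

Q ⋈ R (natural join on F): {(c, 36, m, q), (c, 36, r, u), (c, 36, z, p), (k, 19, a, y), (k, 19, c, b), (k, 19, d, q), (m, 19, a, y), (m, 19, c, b), (m, 19, d, q), (n, 36, m, q), (n, 36, r, u), (n, 36, z, p), (p, 36, m, q), (p, 36, r, u), (p, 36, z, p), (q, 36, m, q), (q, 36, r, u), (q, 36, z, p), (r, 19, a, y), (r, 19, c, b), (r, 19, d, q)}
(Q ⨝ R) ⋈ T (natural join on F): {(c, 36, m, q, 29), (c, 36, m, q, 30), (c, 36, r, u, 29), (c, 36, r, u, 30), (c, 36, z, p, 29), (c, 36, z, p, 30), (k, 19, a, y, 26), (k, 19, a, y, 30), (k, 19, a, y, 36), (k, 19, c, b, 26), (k, 19, c, b, 30), (k, 19, c, b, 36), (k, 19, d, q, 26), (k, 19, d, q, 30), (k, 19, d, q, 36), (m, 19, a, y, 26), (m, 19, a, y, 30), (m, 19, a, y, 36), (m, 19, c, b, 26), (m, 19, c, b, 30), (m, 19, c, b, 36), (m, 19, d, q, 26), (m, 19, d, q, 30), (m, 19, d, q, 36), (n, 36, m, q, 29), (n, 36, m, q, 30), (n, 36, r, u, 29), (n, 36, r, u, 30), (n, 36, z, p, 29), (n, 36, z, p, 30), (p, 36, m, q, 29), (p, 36, m, q, 30), (p, 36, r, u, 29), (p, 36, r, u, 30), (p, 36, z, p, 29), (p, 36, z, p, 30), (q, 36, m, q, 29), (q, 36, m, q, 30), (q, 36, r, u, 29), (q, 36, r, u, 30), (q, 36, z, p, 29), (q, 36, z, p, 30), (r, 19, a, y, 26), (r, 19, a, y, 30), (r, 19, a, y, 36), (r, 19, c, b, 26), (r, 19, c, b, 30), (r, 19, c, b, 36), (r, 19, d, q, 26), (r, 19, d, q, 30), (r, 19, d, q, 36)}
Keep only column(s) F, A, E, D (36 duplicate(s) eliminated): {(19, 26, b, c), (19, 26, q, d), (19, 26, y, a), (19, 30, b, c), (19, 30, q, d), (19, 30, y, a), (19, 36, b, c), (19, 36, q, d), (19, 36, y, a), (36, 29, p, z), (36, 29, q, m), (36, 29, u, r), (36, 30, p, z), (36, 30, q, m), (36, 30, u, r)}
Filtering on E = q leaves {(19, 26, q, d), (19, 30, q, d), (19, 36, q, d), (36, 29, q, m), (36, 30, q, m)}.
Keep only column(s) A, D: {(26, d), (29, m), (30, d), (30, m), (36, d)}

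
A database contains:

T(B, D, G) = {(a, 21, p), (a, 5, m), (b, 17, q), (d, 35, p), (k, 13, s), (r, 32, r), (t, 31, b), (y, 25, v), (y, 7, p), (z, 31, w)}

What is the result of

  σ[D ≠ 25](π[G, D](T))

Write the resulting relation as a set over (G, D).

{(b, 31), (m, 5), (p, 21), (p, 35), (p, 7), (q, 17), (r, 32), (s, 13), (w, 31)}

Keep only column(s) G, D: {(b, 31), (m, 5), (p, 21), (p, 35), (p, 7), (q, 17), (r, 32), (s, 13), (v, 25), (w, 31)}
Selection D ≠ 25: {(b, 31), (m, 5), (p, 21), (p, 35), (p, 7), (q, 17), (r, 32), (s, 13), (w, 31)}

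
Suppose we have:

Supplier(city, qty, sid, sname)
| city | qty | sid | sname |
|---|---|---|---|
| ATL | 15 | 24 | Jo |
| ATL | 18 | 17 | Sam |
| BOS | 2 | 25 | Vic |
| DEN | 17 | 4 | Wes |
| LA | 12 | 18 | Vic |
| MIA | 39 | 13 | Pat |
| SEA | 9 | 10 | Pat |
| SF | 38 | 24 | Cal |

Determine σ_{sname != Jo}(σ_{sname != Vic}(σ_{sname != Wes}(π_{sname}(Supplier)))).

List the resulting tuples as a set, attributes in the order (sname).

π_{sname} gives {Cal, Jo, Pat, Sam, Vic, Wes} (2 duplicate(s) eliminated).
Filtering on sname != Wes leaves {Cal, Jo, Pat, Sam, Vic}.
Filtering on sname != Vic leaves {Cal, Jo, Pat, Sam}.
Filtering on sname != Jo leaves {Cal, Pat, Sam}.

{Cal, Pat, Sam}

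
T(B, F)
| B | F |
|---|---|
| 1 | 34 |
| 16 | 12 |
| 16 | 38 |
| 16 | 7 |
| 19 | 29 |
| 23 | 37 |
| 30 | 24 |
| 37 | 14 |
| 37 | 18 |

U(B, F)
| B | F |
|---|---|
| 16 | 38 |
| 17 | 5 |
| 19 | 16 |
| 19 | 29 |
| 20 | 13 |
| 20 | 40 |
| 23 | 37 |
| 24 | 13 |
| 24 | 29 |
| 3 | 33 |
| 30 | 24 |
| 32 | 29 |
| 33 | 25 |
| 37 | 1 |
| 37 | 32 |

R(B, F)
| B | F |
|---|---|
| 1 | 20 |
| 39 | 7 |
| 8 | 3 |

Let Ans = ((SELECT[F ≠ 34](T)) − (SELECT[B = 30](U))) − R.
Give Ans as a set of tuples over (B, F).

{(16, 12), (16, 38), (16, 7), (19, 29), (23, 37), (37, 14), (37, 18)}

Selection F ≠ 34: {(16, 12), (16, 38), (16, 7), (19, 29), (23, 37), (30, 24), (37, 14), (37, 18)}
Selection B = 30: {(30, 24)}
Taking the difference: {(16, 12), (16, 38), (16, 7), (19, 29), (23, 37), (37, 14), (37, 18)}
Taking the difference: {(16, 12), (16, 38), (16, 7), (19, 29), (23, 37), (37, 14), (37, 18)}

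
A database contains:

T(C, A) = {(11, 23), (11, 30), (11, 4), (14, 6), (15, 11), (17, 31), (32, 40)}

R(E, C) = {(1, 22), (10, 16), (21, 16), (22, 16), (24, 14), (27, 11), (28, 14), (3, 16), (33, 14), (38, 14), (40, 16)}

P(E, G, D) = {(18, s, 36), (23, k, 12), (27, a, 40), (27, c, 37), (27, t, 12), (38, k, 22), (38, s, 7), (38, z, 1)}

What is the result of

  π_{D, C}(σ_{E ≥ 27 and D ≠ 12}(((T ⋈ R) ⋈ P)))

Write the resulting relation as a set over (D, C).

T ⋈ R (natural join on C): {(11, 23, 27), (11, 30, 27), (11, 4, 27), (14, 6, 24), (14, 6, 28), (14, 6, 33), (14, 6, 38)}
(T ⋈ R) ⋈ P (natural join on E): {(11, 23, 27, a, 40), (11, 23, 27, c, 37), (11, 23, 27, t, 12), (11, 30, 27, a, 40), (11, 30, 27, c, 37), (11, 30, 27, t, 12), (11, 4, 27, a, 40), (11, 4, 27, c, 37), (11, 4, 27, t, 12), (14, 6, 38, k, 22), (14, 6, 38, s, 7), (14, 6, 38, z, 1)}
Filtering on E ≥ 27 and D ≠ 12 leaves {(11, 23, 27, a, 40), (11, 23, 27, c, 37), (11, 30, 27, a, 40), (11, 30, 27, c, 37), (11, 4, 27, a, 40), (11, 4, 27, c, 37), (14, 6, 38, k, 22), (14, 6, 38, s, 7), (14, 6, 38, z, 1)}.
Projecting to D, C (4 duplicate(s) eliminated): {(1, 14), (22, 14), (37, 11), (40, 11), (7, 14)}

{(1, 14), (22, 14), (37, 11), (40, 11), (7, 14)}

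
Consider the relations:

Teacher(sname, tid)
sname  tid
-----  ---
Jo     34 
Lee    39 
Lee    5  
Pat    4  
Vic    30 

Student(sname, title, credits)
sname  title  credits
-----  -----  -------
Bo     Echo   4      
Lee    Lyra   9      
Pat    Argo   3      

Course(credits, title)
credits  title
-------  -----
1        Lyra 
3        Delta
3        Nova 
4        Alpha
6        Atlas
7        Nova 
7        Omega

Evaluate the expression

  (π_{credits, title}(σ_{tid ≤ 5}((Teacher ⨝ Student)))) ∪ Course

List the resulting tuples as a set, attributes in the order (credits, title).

Natural join on sname: {(Lee, 39, Lyra, 9), (Lee, 5, Lyra, 9), (Pat, 4, Argo, 3)}
σ[tid ≤ 5]: keep tuples satisfying tid ≤ 5 → {(Lee, 5, Lyra, 9), (Pat, 4, Argo, 3)}
π[credits, title]: project onto (credits, title) → {(3, Argo), (9, Lyra)}
Union: {(3, Argo), (9, Lyra)} with {(1, Lyra), (3, Delta), (3, Nova), (4, Alpha), (6, Atlas), (7, Nova), (7, Omega)} → {(1, Lyra), (3, Argo), (3, Delta), (3, Nova), (4, Alpha), (6, Atlas), (7, Nova), (7, Omega), (9, Lyra)}

{(1, Lyra), (3, Argo), (3, Delta), (3, Nova), (4, Alpha), (6, Atlas), (7, Nova), (7, Omega), (9, Lyra)}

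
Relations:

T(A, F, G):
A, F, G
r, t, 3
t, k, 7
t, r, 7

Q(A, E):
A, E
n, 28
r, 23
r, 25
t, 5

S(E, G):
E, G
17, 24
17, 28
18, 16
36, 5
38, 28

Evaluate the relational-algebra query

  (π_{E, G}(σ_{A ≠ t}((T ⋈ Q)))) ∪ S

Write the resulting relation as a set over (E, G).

Joining T and Q on A yields {(r, t, 3, 23), (r, t, 3, 25), (t, k, 7, 5), (t, r, 7, 5)}.
σ[A ≠ t]: keep tuples satisfying A ≠ t → {(r, t, 3, 23), (r, t, 3, 25)}
π_{E, G} gives {(23, 3), (25, 3)}.
Set union of the two operands is {(17, 24), (17, 28), (18, 16), (23, 3), (25, 3), (36, 5), (38, 28)}.

{(17, 24), (17, 28), (18, 16), (23, 3), (25, 3), (36, 5), (38, 28)}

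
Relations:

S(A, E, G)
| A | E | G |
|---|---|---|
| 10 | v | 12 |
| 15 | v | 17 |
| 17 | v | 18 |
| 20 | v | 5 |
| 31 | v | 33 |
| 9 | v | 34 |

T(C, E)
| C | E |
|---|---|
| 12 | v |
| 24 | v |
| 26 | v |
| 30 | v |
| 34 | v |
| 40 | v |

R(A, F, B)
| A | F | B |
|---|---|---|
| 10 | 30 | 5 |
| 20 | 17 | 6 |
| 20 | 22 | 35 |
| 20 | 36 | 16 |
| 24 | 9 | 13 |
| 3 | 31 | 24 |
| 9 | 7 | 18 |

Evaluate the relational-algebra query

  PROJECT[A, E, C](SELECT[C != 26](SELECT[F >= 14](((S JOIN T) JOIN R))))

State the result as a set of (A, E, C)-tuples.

S ⋈ T (natural join on E): {(10, v, 12, 12), (10, v, 12, 24), (10, v, 12, 26), (10, v, 12, 30), (10, v, 12, 34), (10, v, 12, 40), (15, v, 17, 12), (15, v, 17, 24), (15, v, 17, 26), (15, v, 17, 30), (15, v, 17, 34), (15, v, 17, 40), (17, v, 18, 12), (17, v, 18, 24), (17, v, 18, 26), (17, v, 18, 30), (17, v, 18, 34), (17, v, 18, 40), (20, v, 5, 12), (20, v, 5, 24), (20, v, 5, 26), (20, v, 5, 30), (20, v, 5, 34), (20, v, 5, 40), (31, v, 33, 12), (31, v, 33, 24), (31, v, 33, 26), (31, v, 33, 30), (31, v, 33, 34), (31, v, 33, 40), (9, v, 34, 12), (9, v, 34, 24), (9, v, 34, 26), (9, v, 34, 30), (9, v, 34, 34), (9, v, 34, 40)}
(S JOIN T) ⋈ R (natural join on A): {(10, v, 12, 12, 30, 5), (10, v, 12, 24, 30, 5), (10, v, 12, 26, 30, 5), (10, v, 12, 30, 30, 5), (10, v, 12, 34, 30, 5), (10, v, 12, 40, 30, 5), (20, v, 5, 12, 17, 6), (20, v, 5, 12, 22, 35), (20, v, 5, 12, 36, 16), (20, v, 5, 24, 17, 6), (20, v, 5, 24, 22, 35), (20, v, 5, 24, 36, 16), (20, v, 5, 26, 17, 6), (20, v, 5, 26, 22, 35), (20, v, 5, 26, 36, 16), (20, v, 5, 30, 17, 6), (20, v, 5, 30, 22, 35), (20, v, 5, 30, 36, 16), (20, v, 5, 34, 17, 6), (20, v, 5, 34, 22, 35), (20, v, 5, 34, 36, 16), (20, v, 5, 40, 17, 6), (20, v, 5, 40, 22, 35), (20, v, 5, 40, 36, 16), (9, v, 34, 12, 7, 18), (9, v, 34, 24, 7, 18), (9, v, 34, 26, 7, 18), (9, v, 34, 30, 7, 18), (9, v, 34, 34, 7, 18), (9, v, 34, 40, 7, 18)}
Filtering on F >= 14 leaves {(10, v, 12, 12, 30, 5), (10, v, 12, 24, 30, 5), (10, v, 12, 26, 30, 5), (10, v, 12, 30, 30, 5), (10, v, 12, 34, 30, 5), (10, v, 12, 40, 30, 5), (20, v, 5, 12, 17, 6), (20, v, 5, 12, 22, 35), (20, v, 5, 12, 36, 16), (20, v, 5, 24, 17, 6), (20, v, 5, 24, 22, 35), (20, v, 5, 24, 36, 16), (20, v, 5, 26, 17, 6), (20, v, 5, 26, 22, 35), (20, v, 5, 26, 36, 16), (20, v, 5, 30, 17, 6), (20, v, 5, 30, 22, 35), (20, v, 5, 30, 36, 16), (20, v, 5, 34, 17, 6), (20, v, 5, 34, 22, 35), (20, v, 5, 34, 36, 16), (20, v, 5, 40, 17, 6), (20, v, 5, 40, 22, 35), (20, v, 5, 40, 36, 16)}.
Filtering on C != 26 leaves {(10, v, 12, 12, 30, 5), (10, v, 12, 24, 30, 5), (10, v, 12, 30, 30, 5), (10, v, 12, 34, 30, 5), (10, v, 12, 40, 30, 5), (20, v, 5, 12, 17, 6), (20, v, 5, 12, 22, 35), (20, v, 5, 12, 36, 16), (20, v, 5, 24, 17, 6), (20, v, 5, 24, 22, 35), (20, v, 5, 24, 36, 16), (20, v, 5, 30, 17, 6), (20, v, 5, 30, 22, 35), (20, v, 5, 30, 36, 16), (20, v, 5, 34, 17, 6), (20, v, 5, 34, 22, 35), (20, v, 5, 34, 36, 16), (20, v, 5, 40, 17, 6), (20, v, 5, 40, 22, 35), (20, v, 5, 40, 36, 16)}.
Keep only column(s) A, E, C (10 duplicate(s) eliminated): {(10, v, 12), (10, v, 24), (10, v, 30), (10, v, 34), (10, v, 40), (20, v, 12), (20, v, 24), (20, v, 30), (20, v, 34), (20, v, 40)}

{(10, v, 12), (10, v, 24), (10, v, 30), (10, v, 34), (10, v, 40), (20, v, 12), (20, v, 24), (20, v, 30), (20, v, 34), (20, v, 40)}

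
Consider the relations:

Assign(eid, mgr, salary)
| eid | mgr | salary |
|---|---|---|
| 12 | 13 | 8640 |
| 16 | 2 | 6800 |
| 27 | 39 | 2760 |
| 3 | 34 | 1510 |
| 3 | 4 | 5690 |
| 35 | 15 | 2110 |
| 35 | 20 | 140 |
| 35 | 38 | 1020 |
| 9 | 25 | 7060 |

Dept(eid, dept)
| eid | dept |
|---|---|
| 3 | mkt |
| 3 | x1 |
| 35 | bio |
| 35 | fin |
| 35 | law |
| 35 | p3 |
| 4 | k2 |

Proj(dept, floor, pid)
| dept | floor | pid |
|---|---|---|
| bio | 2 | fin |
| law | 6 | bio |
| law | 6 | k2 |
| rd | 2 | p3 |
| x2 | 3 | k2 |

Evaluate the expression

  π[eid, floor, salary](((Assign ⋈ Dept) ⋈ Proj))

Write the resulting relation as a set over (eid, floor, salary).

{(35, 2, 1020), (35, 2, 140), (35, 2, 2110), (35, 6, 1020), (35, 6, 140), (35, 6, 2110)}

Natural join on eid: {(3, 34, 1510, mkt), (3, 34, 1510, x1), (3, 4, 5690, mkt), (3, 4, 5690, x1), (35, 15, 2110, bio), (35, 15, 2110, fin), (35, 15, 2110, law), (35, 15, 2110, p3), (35, 20, 140, bio), (35, 20, 140, fin), (35, 20, 140, law), (35, 20, 140, p3), (35, 38, 1020, bio), (35, 38, 1020, fin), (35, 38, 1020, law), (35, 38, 1020, p3)}
Natural join on dept: {(35, 15, 2110, bio, 2, fin), (35, 15, 2110, law, 6, bio), (35, 15, 2110, law, 6, k2), (35, 20, 140, bio, 2, fin), (35, 20, 140, law, 6, bio), (35, 20, 140, law, 6, k2), (35, 38, 1020, bio, 2, fin), (35, 38, 1020, law, 6, bio), (35, 38, 1020, law, 6, k2)}
π_{eid, floor, salary} gives {(35, 2, 1020), (35, 2, 140), (35, 2, 2110), (35, 6, 1020), (35, 6, 140), (35, 6, 2110)} (3 duplicate(s) eliminated).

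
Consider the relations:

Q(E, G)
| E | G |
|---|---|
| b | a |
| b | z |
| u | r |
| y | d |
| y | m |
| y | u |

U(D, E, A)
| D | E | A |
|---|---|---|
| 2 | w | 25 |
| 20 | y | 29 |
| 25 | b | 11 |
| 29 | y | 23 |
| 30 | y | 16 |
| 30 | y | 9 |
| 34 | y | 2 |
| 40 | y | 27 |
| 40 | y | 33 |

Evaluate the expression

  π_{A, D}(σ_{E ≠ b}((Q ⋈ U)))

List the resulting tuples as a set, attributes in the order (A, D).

{(16, 30), (2, 34), (23, 29), (27, 40), (29, 20), (33, 40), (9, 30)}

Natural join on E: {(b, a, 25, 11), (b, z, 25, 11), (y, d, 20, 29), (y, d, 29, 23), (y, d, 30, 16), (y, d, 30, 9), (y, d, 34, 2), (y, d, 40, 27), (y, d, 40, 33), (y, m, 20, 29), (y, m, 29, 23), (y, m, 30, 16), (y, m, 30, 9), (y, m, 34, 2), (y, m, 40, 27), (y, m, 40, 33), (y, u, 20, 29), (y, u, 29, 23), (y, u, 30, 16), (y, u, 30, 9), (y, u, 34, 2), (y, u, 40, 27), (y, u, 40, 33)}
Selection E ≠ b: {(y, d, 20, 29), (y, d, 29, 23), (y, d, 30, 16), (y, d, 30, 9), (y, d, 34, 2), (y, d, 40, 27), (y, d, 40, 33), (y, m, 20, 29), (y, m, 29, 23), (y, m, 30, 16), (y, m, 30, 9), (y, m, 34, 2), (y, m, 40, 27), (y, m, 40, 33), (y, u, 20, 29), (y, u, 29, 23), (y, u, 30, 16), (y, u, 30, 9), (y, u, 34, 2), (y, u, 40, 27), (y, u, 40, 33)}
π[A, D]: project onto (A, D) (14 duplicate(s) eliminated) → {(16, 30), (2, 34), (23, 29), (27, 40), (29, 20), (33, 40), (9, 30)}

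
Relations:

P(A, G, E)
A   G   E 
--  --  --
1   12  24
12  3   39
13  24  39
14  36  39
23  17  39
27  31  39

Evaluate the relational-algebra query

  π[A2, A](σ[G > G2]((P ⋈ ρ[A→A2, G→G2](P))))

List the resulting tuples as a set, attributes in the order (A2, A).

ρ[A→A2, G→G2]: schema becomes (A2, G2, E); tuples unchanged.
Natural join on E: {(1, 12, 24, 1, 12), (12, 3, 39, 12, 3), (12, 3, 39, 13, 24), (12, 3, 39, 14, 36), (12, 3, 39, 23, 17), (12, 3, 39, 27, 31), (13, 24, 39, 12, 3), (13, 24, 39, 13, 24), (13, 24, 39, 14, 36), (13, 24, 39, 23, 17), (13, 24, 39, 27, 31), (14, 36, 39, 12, 3), (14, 36, 39, 13, 24), (14, 36, 39, 14, 36), (14, 36, 39, 23, 17), (14, 36, 39, 27, 31), (23, 17, 39, 12, 3), (23, 17, 39, 13, 24), (23, 17, 39, 14, 36), (23, 17, 39, 23, 17), (23, 17, 39, 27, 31), (27, 31, 39, 12, 3), (27, 31, 39, 13, 24), (27, 31, 39, 14, 36), (27, 31, 39, 23, 17), (27, 31, 39, 27, 31)}
σ[G > G2]: keep tuples satisfying G > G2 → {(13, 24, 39, 12, 3), (13, 24, 39, 23, 17), (14, 36, 39, 12, 3), (14, 36, 39, 13, 24), (14, 36, 39, 23, 17), (14, 36, 39, 27, 31), (23, 17, 39, 12, 3), (27, 31, 39, 12, 3), (27, 31, 39, 13, 24), (27, 31, 39, 23, 17)}
Keep only column(s) A2, A: {(12, 13), (12, 14), (12, 23), (12, 27), (13, 14), (13, 27), (23, 13), (23, 14), (23, 27), (27, 14)}

{(12, 13), (12, 14), (12, 23), (12, 27), (13, 14), (13, 27), (23, 13), (23, 14), (23, 27), (27, 14)}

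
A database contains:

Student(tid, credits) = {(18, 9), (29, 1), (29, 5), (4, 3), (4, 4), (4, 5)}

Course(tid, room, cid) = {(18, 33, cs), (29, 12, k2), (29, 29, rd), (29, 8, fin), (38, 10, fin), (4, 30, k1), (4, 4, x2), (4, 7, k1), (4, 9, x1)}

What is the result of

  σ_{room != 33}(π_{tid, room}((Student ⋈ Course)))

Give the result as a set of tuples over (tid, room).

Student ⋈ Course (natural join on tid): {(18, 9, 33, cs), (29, 1, 12, k2), (29, 1, 29, rd), (29, 1, 8, fin), (29, 5, 12, k2), (29, 5, 29, rd), (29, 5, 8, fin), (4, 3, 30, k1), (4, 3, 4, x2), (4, 3, 7, k1), (4, 3, 9, x1), (4, 4, 30, k1), (4, 4, 4, x2), (4, 4, 7, k1), (4, 4, 9, x1), (4, 5, 30, k1), (4, 5, 4, x2), (4, 5, 7, k1), (4, 5, 9, x1)}
π_{tid, room} gives {(18, 33), (29, 12), (29, 29), (29, 8), (4, 30), (4, 4), (4, 7), (4, 9)} (11 duplicate(s) eliminated).
σ[room != 33]: keep tuples satisfying room != 33 → {(29, 12), (29, 29), (29, 8), (4, 30), (4, 4), (4, 7), (4, 9)}

{(29, 12), (29, 29), (29, 8), (4, 30), (4, 4), (4, 7), (4, 9)}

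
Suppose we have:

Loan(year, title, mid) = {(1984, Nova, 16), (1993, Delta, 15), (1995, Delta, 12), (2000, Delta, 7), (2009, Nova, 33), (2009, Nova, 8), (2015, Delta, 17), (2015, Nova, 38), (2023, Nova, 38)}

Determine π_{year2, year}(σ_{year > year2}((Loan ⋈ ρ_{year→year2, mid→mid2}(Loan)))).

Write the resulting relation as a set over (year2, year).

{(1984, 2009), (1984, 2015), (1984, 2023), (1993, 1995), (1993, 2000), (1993, 2015), (1995, 2000), (1995, 2015), (2000, 2015), (2009, 2015), (2009, 2023), (2015, 2023)}

ρ[year→year2, mid→mid2]: schema becomes (year2, title, mid2); tuples unchanged.
Joining Loan and ρ_{year→year2, mid→mid2}(Loan) on title yields {(1984, Nova, 16, 1984, 16), (1984, Nova, 16, 2009, 33), (1984, Nova, 16, 2009, 8), (1984, Nova, 16, 2015, 38), (1984, Nova, 16, 2023, 38), (1993, Delta, 15, 1993, 15), (1993, Delta, 15, 1995, 12), (1993, Delta, 15, 2000, 7), (1993, Delta, 15, 2015, 17), (1995, Delta, 12, 1993, 15), (1995, Delta, 12, 1995, 12), (1995, Delta, 12, 2000, 7), (1995, Delta, 12, 2015, 17), (2000, Delta, 7, 1993, 15), (2000, Delta, 7, 1995, 12), (2000, Delta, 7, 2000, 7), (2000, Delta, 7, 2015, 17), (2009, Nova, 33, 1984, 16), (2009, Nova, 33, 2009, 33), (2009, Nova, 33, 2009, 8), (2009, Nova, 33, 2015, 38), (2009, Nova, 33, 2023, 38), (2009, Nova, 8, 1984, 16), (2009, Nova, 8, 2009, 33), (2009, Nova, 8, 2009, 8), (2009, Nova, 8, 2015, 38), (2009, Nova, 8, 2023, 38), (2015, Delta, 17, 1993, 15), (2015, Delta, 17, 1995, 12), (2015, Delta, 17, 2000, 7), (2015, Delta, 17, 2015, 17), (2015, Nova, 38, 1984, 16), (2015, Nova, 38, 2009, 33), (2015, Nova, 38, 2009, 8), (2015, Nova, 38, 2015, 38), (2015, Nova, 38, 2023, 38), (2023, Nova, 38, 1984, 16), (2023, Nova, 38, 2009, 33), (2023, Nova, 38, 2009, 8), (2023, Nova, 38, 2015, 38), (2023, Nova, 38, 2023, 38)}.
σ[year > year2]: keep tuples satisfying year > year2 → {(1995, Delta, 12, 1993, 15), (2000, Delta, 7, 1993, 15), (2000, Delta, 7, 1995, 12), (2009, Nova, 33, 1984, 16), (2009, Nova, 8, 1984, 16), (2015, Delta, 17, 1993, 15), (2015, Delta, 17, 1995, 12), (2015, Delta, 17, 2000, 7), (2015, Nova, 38, 1984, 16), (2015, Nova, 38, 2009, 33), (2015, Nova, 38, 2009, 8), (2023, Nova, 38, 1984, 16), (2023, Nova, 38, 2009, 33), (2023, Nova, 38, 2009, 8), (2023, Nova, 38, 2015, 38)}
π_{year2, year} gives {(1984, 2009), (1984, 2015), (1984, 2023), (1993, 1995), (1993, 2000), (1993, 2015), (1995, 2000), (1995, 2015), (2000, 2015), (2009, 2015), (2009, 2023), (2015, 2023)} (3 duplicate(s) eliminated).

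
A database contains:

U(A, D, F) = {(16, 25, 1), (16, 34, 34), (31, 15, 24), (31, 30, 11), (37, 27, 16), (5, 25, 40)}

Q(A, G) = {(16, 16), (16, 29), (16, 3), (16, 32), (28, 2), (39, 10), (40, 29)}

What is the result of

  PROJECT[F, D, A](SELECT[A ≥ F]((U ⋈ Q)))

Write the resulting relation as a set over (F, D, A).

{(1, 25, 16)}

Natural join on A: {(16, 25, 1, 16), (16, 25, 1, 29), (16, 25, 1, 3), (16, 25, 1, 32), (16, 34, 34, 16), (16, 34, 34, 29), (16, 34, 34, 3), (16, 34, 34, 32)}
Filtering on A ≥ F leaves {(16, 25, 1, 16), (16, 25, 1, 29), (16, 25, 1, 3), (16, 25, 1, 32)}.
π_{F, D, A} gives {(1, 25, 16)} (3 duplicate(s) eliminated).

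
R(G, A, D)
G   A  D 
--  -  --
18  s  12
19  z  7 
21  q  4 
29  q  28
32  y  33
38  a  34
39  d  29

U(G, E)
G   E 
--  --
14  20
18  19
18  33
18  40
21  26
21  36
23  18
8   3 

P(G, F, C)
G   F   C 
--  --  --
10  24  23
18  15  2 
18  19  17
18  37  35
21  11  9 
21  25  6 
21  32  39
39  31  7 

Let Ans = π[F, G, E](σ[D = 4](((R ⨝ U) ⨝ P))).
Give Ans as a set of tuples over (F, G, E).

{(11, 21, 26), (11, 21, 36), (25, 21, 26), (25, 21, 36), (32, 21, 26), (32, 21, 36)}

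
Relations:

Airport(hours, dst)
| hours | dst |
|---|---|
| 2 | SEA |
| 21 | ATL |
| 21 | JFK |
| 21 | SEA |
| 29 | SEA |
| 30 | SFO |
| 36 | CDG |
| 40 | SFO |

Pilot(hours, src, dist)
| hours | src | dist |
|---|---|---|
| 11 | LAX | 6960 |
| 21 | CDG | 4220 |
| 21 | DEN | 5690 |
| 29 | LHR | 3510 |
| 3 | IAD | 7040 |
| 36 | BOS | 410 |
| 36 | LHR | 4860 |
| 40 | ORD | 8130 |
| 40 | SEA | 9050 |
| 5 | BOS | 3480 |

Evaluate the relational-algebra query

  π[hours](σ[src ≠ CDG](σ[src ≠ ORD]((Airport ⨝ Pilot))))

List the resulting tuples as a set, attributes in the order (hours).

Joining Airport and Pilot on hours yields {(21, ATL, CDG, 4220), (21, ATL, DEN, 5690), (21, JFK, CDG, 4220), (21, JFK, DEN, 5690), (21, SEA, CDG, 4220), (21, SEA, DEN, 5690), (29, SEA, LHR, 3510), (36, CDG, BOS, 410), (36, CDG, LHR, 4860), (40, SFO, ORD, 8130), (40, SFO, SEA, 9050)}.
Filtering on src ≠ ORD leaves {(21, ATL, CDG, 4220), (21, ATL, DEN, 5690), (21, JFK, CDG, 4220), (21, JFK, DEN, 5690), (21, SEA, CDG, 4220), (21, SEA, DEN, 5690), (29, SEA, LHR, 3510), (36, CDG, BOS, 410), (36, CDG, LHR, 4860), (40, SFO, SEA, 9050)}.
Filtering on src ≠ CDG leaves {(21, ATL, DEN, 5690), (21, JFK, DEN, 5690), (21, SEA, DEN, 5690), (29, SEA, LHR, 3510), (36, CDG, BOS, 410), (36, CDG, LHR, 4860), (40, SFO, SEA, 9050)}.
π[hours]: project onto (hours) (3 duplicate(s) eliminated) → {21, 29, 36, 40}

{21, 29, 36, 40}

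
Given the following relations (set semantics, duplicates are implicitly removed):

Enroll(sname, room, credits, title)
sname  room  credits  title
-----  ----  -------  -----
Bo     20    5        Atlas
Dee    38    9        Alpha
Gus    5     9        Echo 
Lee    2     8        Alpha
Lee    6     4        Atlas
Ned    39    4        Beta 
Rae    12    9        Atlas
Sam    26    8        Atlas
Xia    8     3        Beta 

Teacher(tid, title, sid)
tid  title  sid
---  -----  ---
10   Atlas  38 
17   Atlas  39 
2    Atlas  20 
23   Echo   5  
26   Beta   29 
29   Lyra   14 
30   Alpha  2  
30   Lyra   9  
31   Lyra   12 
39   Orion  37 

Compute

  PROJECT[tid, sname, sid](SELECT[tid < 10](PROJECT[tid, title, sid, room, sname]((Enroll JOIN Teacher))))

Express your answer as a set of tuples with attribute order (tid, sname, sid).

Natural join on title: {(Bo, 20, 5, Atlas, 10, 38), (Bo, 20, 5, Atlas, 17, 39), (Bo, 20, 5, Atlas, 2, 20), (Dee, 38, 9, Alpha, 30, 2), (Gus, 5, 9, Echo, 23, 5), (Lee, 2, 8, Alpha, 30, 2), (Lee, 6, 4, Atlas, 10, 38), (Lee, 6, 4, Atlas, 17, 39), (Lee, 6, 4, Atlas, 2, 20), (Ned, 39, 4, Beta, 26, 29), (Rae, 12, 9, Atlas, 10, 38), (Rae, 12, 9, Atlas, 17, 39), (Rae, 12, 9, Atlas, 2, 20), (Sam, 26, 8, Atlas, 10, 38), (Sam, 26, 8, Atlas, 17, 39), (Sam, 26, 8, Atlas, 2, 20), (Xia, 8, 3, Beta, 26, 29)}
π[tid, title, sid, room, sname]: project onto (tid, title, sid, room, sname) → {(10, Atlas, 38, 12, Rae), (10, Atlas, 38, 20, Bo), (10, Atlas, 38, 26, Sam), (10, Atlas, 38, 6, Lee), (17, Atlas, 39, 12, Rae), (17, Atlas, 39, 20, Bo), (17, Atlas, 39, 26, Sam), (17, Atlas, 39, 6, Lee), (2, Atlas, 20, 12, Rae), (2, Atlas, 20, 20, Bo), (2, Atlas, 20, 26, Sam), (2, Atlas, 20, 6, Lee), (23, Echo, 5, 5, Gus), (26, Beta, 29, 39, Ned), (26, Beta, 29, 8, Xia), (30, Alpha, 2, 2, Lee), (30, Alpha, 2, 38, Dee)}
Apply σ_{tid < 10}; surviving tuples: {(2, Atlas, 20, 12, Rae), (2, Atlas, 20, 20, Bo), (2, Atlas, 20, 26, Sam), (2, Atlas, 20, 6, Lee)}
π[tid, sname, sid]: project onto (tid, sname, sid) → {(2, Bo, 20), (2, Lee, 20), (2, Rae, 20), (2, Sam, 20)}

{(2, Bo, 20), (2, Lee, 20), (2, Rae, 20), (2, Sam, 20)}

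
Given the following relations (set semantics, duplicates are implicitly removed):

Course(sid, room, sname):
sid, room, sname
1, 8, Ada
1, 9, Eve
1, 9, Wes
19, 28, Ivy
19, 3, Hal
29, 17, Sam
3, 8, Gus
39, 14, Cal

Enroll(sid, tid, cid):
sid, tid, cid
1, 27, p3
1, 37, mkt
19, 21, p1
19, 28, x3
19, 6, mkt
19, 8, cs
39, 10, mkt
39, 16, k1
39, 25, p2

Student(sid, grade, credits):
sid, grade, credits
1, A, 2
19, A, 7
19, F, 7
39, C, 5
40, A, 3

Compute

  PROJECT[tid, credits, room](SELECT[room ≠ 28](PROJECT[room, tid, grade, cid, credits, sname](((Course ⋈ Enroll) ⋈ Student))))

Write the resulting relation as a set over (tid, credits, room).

Natural join on sid: {(1, 8, Ada, 27, p3), (1, 8, Ada, 37, mkt), (1, 9, Eve, 27, p3), (1, 9, Eve, 37, mkt), (1, 9, Wes, 27, p3), (1, 9, Wes, 37, mkt), (19, 28, Ivy, 21, p1), (19, 28, Ivy, 28, x3), (19, 28, Ivy, 6, mkt), (19, 28, Ivy, 8, cs), (19, 3, Hal, 21, p1), (19, 3, Hal, 28, x3), (19, 3, Hal, 6, mkt), (19, 3, Hal, 8, cs), (39, 14, Cal, 10, mkt), (39, 14, Cal, 16, k1), (39, 14, Cal, 25, p2)}
Natural join on sid: {(1, 8, Ada, 27, p3, A, 2), (1, 8, Ada, 37, mkt, A, 2), (1, 9, Eve, 27, p3, A, 2), (1, 9, Eve, 37, mkt, A, 2), (1, 9, Wes, 27, p3, A, 2), (1, 9, Wes, 37, mkt, A, 2), (19, 28, Ivy, 21, p1, A, 7), (19, 28, Ivy, 21, p1, F, 7), (19, 28, Ivy, 28, x3, A, 7), (19, 28, Ivy, 28, x3, F, 7), (19, 28, Ivy, 6, mkt, A, 7), (19, 28, Ivy, 6, mkt, F, 7), (19, 28, Ivy, 8, cs, A, 7), (19, 28, Ivy, 8, cs, F, 7), (19, 3, Hal, 21, p1, A, 7), (19, 3, Hal, 21, p1, F, 7), (19, 3, Hal, 28, x3, A, 7), (19, 3, Hal, 28, x3, F, 7), (19, 3, Hal, 6, mkt, A, 7), (19, 3, Hal, 6, mkt, F, 7), (19, 3, Hal, 8, cs, A, 7), (19, 3, Hal, 8, cs, F, 7), (39, 14, Cal, 10, mkt, C, 5), (39, 14, Cal, 16, k1, C, 5), (39, 14, Cal, 25, p2, C, 5)}
π_{room, tid, grade, cid, credits, sname} gives {(14, 10, C, mkt, 5, Cal), (14, 16, C, k1, 5, Cal), (14, 25, C, p2, 5, Cal), (28, 21, A, p1, 7, Ivy), (28, 21, F, p1, 7, Ivy), (28, 28, A, x3, 7, Ivy), (28, 28, F, x3, 7, Ivy), (28, 6, A, mkt, 7, Ivy), (28, 6, F, mkt, 7, Ivy), (28, 8, A, cs, 7, Ivy), (28, 8, F, cs, 7, Ivy), (3, 21, A, p1, 7, Hal), (3, 21, F, p1, 7, Hal), (3, 28, A, x3, 7, Hal), (3, 28, F, x3, 7, Hal), (3, 6, A, mkt, 7, Hal), (3, 6, F, mkt, 7, Hal), (3, 8, A, cs, 7, Hal), (3, 8, F, cs, 7, Hal), (8, 27, A, p3, 2, Ada), (8, 37, A, mkt, 2, Ada), (9, 27, A, p3, 2, Eve), (9, 27, A, p3, 2, Wes), (9, 37, A, mkt, 2, Eve), (9, 37, A, mkt, 2, Wes)}.
σ[room ≠ 28]: keep tuples satisfying room ≠ 28 → {(14, 10, C, mkt, 5, Cal), (14, 16, C, k1, 5, Cal), (14, 25, C, p2, 5, Cal), (3, 21, A, p1, 7, Hal), (3, 21, F, p1, 7, Hal), (3, 28, A, x3, 7, Hal), (3, 28, F, x3, 7, Hal), (3, 6, A, mkt, 7, Hal), (3, 6, F, mkt, 7, Hal), (3, 8, A, cs, 7, Hal), (3, 8, F, cs, 7, Hal), (8, 27, A, p3, 2, Ada), (8, 37, A, mkt, 2, Ada), (9, 27, A, p3, 2, Eve), (9, 27, A, p3, 2, Wes), (9, 37, A, mkt, 2, Eve), (9, 37, A, mkt, 2, Wes)}
π_{tid, credits, room} gives {(10, 5, 14), (16, 5, 14), (21, 7, 3), (25, 5, 14), (27, 2, 8), (27, 2, 9), (28, 7, 3), (37, 2, 8), (37, 2, 9), (6, 7, 3), (8, 7, 3)} (6 duplicate(s) eliminated).

{(10, 5, 14), (16, 5, 14), (21, 7, 3), (25, 5, 14), (27, 2, 8), (27, 2, 9), (28, 7, 3), (37, 2, 8), (37, 2, 9), (6, 7, 3), (8, 7, 3)}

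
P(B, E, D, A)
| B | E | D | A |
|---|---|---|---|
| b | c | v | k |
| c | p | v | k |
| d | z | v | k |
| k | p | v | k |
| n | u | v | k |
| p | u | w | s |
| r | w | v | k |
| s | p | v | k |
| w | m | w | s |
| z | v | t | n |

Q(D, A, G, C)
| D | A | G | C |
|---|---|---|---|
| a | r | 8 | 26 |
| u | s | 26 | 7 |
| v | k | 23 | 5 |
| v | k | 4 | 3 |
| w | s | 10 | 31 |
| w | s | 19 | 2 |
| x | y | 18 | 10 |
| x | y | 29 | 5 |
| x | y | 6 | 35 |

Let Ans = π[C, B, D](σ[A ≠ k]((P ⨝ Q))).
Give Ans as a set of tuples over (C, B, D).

{(2, p, w), (2, w, w), (31, p, w), (31, w, w)}

Joining P and Q on D, A yields {(b, c, v, k, 23, 5), (b, c, v, k, 4, 3), (c, p, v, k, 23, 5), (c, p, v, k, 4, 3), (d, z, v, k, 23, 5), (d, z, v, k, 4, 3), (k, p, v, k, 23, 5), (k, p, v, k, 4, 3), (n, u, v, k, 23, 5), (n, u, v, k, 4, 3), (p, u, w, s, 10, 31), (p, u, w, s, 19, 2), (r, w, v, k, 23, 5), (r, w, v, k, 4, 3), (s, p, v, k, 23, 5), (s, p, v, k, 4, 3), (w, m, w, s, 10, 31), (w, m, w, s, 19, 2)}.
σ[A ≠ k]: keep tuples satisfying A ≠ k → {(p, u, w, s, 10, 31), (p, u, w, s, 19, 2), (w, m, w, s, 10, 31), (w, m, w, s, 19, 2)}
π_{C, B, D} gives {(2, p, w), (2, w, w), (31, p, w), (31, w, w)}.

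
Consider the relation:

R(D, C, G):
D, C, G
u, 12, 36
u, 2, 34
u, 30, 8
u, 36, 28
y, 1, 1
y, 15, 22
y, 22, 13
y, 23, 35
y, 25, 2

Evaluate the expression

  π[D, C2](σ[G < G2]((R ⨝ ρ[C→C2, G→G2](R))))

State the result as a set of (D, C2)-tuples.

ρ[C→C2, G→G2]: schema becomes (D, C2, G2); tuples unchanged.
Natural join on D: {(u, 12, 36, 12, 36), (u, 12, 36, 2, 34), (u, 12, 36, 30, 8), (u, 12, 36, 36, 28), (u, 2, 34, 12, 36), (u, 2, 34, 2, 34), (u, 2, 34, 30, 8), (u, 2, 34, 36, 28), (u, 30, 8, 12, 36), (u, 30, 8, 2, 34), (u, 30, 8, 30, 8), (u, 30, 8, 36, 28), (u, 36, 28, 12, 36), (u, 36, 28, 2, 34), (u, 36, 28, 30, 8), (u, 36, 28, 36, 28), (y, 1, 1, 1, 1), (y, 1, 1, 15, 22), (y, 1, 1, 22, 13), (y, 1, 1, 23, 35), (y, 1, 1, 25, 2), (y, 15, 22, 1, 1), (y, 15, 22, 15, 22), (y, 15, 22, 22, 13), (y, 15, 22, 23, 35), (y, 15, 22, 25, 2), (y, 22, 13, 1, 1), (y, 22, 13, 15, 22), (y, 22, 13, 22, 13), (y, 22, 13, 23, 35), (y, 22, 13, 25, 2), (y, 23, 35, 1, 1), (y, 23, 35, 15, 22), (y, 23, 35, 22, 13), (y, 23, 35, 23, 35), (y, 23, 35, 25, 2), (y, 25, 2, 1, 1), (y, 25, 2, 15, 22), (y, 25, 2, 22, 13), (y, 25, 2, 23, 35), (y, 25, 2, 25, 2)}
Apply σ_{G < G2}; surviving tuples: {(u, 2, 34, 12, 36), (u, 30, 8, 12, 36), (u, 30, 8, 2, 34), (u, 30, 8, 36, 28), (u, 36, 28, 12, 36), (u, 36, 28, 2, 34), (y, 1, 1, 15, 22), (y, 1, 1, 22, 13), (y, 1, 1, 23, 35), (y, 1, 1, 25, 2), (y, 15, 22, 23, 35), (y, 22, 13, 15, 22), (y, 22, 13, 23, 35), (y, 25, 2, 15, 22), (y, 25, 2, 22, 13), (y, 25, 2, 23, 35)}
Keep only column(s) D, C2 (9 duplicate(s) eliminated): {(u, 12), (u, 2), (u, 36), (y, 15), (y, 22), (y, 23), (y, 25)}

{(u, 12), (u, 2), (u, 36), (y, 15), (y, 22), (y, 23), (y, 25)}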